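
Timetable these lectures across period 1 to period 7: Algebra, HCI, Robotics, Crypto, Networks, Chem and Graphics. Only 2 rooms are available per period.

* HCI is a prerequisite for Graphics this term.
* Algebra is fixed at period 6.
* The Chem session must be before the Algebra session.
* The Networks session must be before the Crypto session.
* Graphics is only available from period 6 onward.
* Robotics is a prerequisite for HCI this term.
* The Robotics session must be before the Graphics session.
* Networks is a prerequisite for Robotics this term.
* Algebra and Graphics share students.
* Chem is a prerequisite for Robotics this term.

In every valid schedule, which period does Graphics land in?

period 7

Graphics's window is period 6–period 7.
Algebra is fixed at period 6, and Graphics can't share a period with Algebra.
So Graphics must be period 7.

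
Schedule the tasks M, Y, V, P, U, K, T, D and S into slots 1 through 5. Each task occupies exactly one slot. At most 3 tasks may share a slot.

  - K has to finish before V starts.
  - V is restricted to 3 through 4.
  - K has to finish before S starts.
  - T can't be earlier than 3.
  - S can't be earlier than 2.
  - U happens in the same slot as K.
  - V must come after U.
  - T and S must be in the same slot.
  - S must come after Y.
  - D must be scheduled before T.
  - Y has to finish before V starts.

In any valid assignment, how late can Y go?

Downstream work caps Y at 3.
Y at 3 is achievable: K in 1, Y in 3, S in 4, U in 1, V in 4, D in 1, M in 2, T in 4, P in 2.

3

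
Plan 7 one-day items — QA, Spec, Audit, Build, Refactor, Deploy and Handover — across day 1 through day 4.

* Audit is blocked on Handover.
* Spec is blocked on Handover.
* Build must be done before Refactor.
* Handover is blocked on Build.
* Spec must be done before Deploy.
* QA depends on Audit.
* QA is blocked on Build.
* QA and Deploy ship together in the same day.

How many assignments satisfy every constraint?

3

Enumerating: Deploy in day 4; Handover in day 2; QA in day 4; Spec in day 3; Audit in day 3; Refactor in day 2; Build in day 1 | Audit=day 3, Build=day 1, Deploy=day 4, Handover=day 2, Refactor=day 3, QA=day 4, Spec=day 3 | QA=day 4, Spec=day 3, Refactor=day 4, Deploy=day 4, Build=day 1, Handover=day 2, Audit=day 3.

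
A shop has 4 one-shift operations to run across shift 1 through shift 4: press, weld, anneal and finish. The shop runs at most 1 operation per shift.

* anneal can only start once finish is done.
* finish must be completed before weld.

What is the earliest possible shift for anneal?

Precedence pushes anneal to at least shift 2.
anneal at shift 2 is achievable: anneal=shift 2, weld=shift 3, press=shift 4, finish=shift 1.

shift 2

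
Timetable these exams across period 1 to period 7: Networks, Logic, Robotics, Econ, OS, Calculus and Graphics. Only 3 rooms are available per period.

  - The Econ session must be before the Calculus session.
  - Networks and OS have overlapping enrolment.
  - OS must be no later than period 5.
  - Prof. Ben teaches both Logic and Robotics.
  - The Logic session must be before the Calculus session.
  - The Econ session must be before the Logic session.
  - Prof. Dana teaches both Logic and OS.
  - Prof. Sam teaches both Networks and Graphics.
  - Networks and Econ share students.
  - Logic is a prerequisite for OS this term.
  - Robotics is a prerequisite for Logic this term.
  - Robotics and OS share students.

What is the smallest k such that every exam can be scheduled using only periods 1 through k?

The precedence chain requires at least 3 distinct periods.
With at most 3 per period and 7 exams, at least 3 periods are needed.
3 works (last occupied period: period 3): for example Graphics=period 1; Robotics=period 1; Logic=period 2; Econ=period 1; Networks=period 2; OS=period 3; Calculus=period 3.

3 periods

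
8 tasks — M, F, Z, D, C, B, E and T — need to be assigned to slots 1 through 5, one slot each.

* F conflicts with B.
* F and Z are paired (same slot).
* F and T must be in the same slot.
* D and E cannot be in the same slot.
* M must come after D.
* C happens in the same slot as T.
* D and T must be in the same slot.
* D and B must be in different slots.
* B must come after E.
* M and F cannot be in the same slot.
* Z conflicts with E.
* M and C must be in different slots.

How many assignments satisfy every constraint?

Splitting on M: it can be 2 (6), 3 (12), 4 (18), 5 (24). Listing each branch's schedules as (F, Z, D, C, B, E, T):
M=2: (1,1,1,1,3,2,1) (1,1,1,1,4,2,1) (1,1,1,1,4,3,1) (1,1,1,1,5,2,1) (1,1,1,1,5,3,1) (1,1,1,1,5,4,1) — 6.
M=3: (1,1,1,1,3,2,1) (1,1,1,1,4,2,1) (1,1,1,1,4,3,1) (1,1,1,1,5,2,1) (1,1,1,1,5,3,1) (1,1,1,1,5,4,1) (2,2,2,2,3,1,2) (2,2,2,2,4,1,2) (2,2,2,2,4,3,2) (2,2,2,2,5,1,2) (2,2,2,2,5,3,2) (2,2,2,2,5,4,2) — 12.
M=4: (1,1,1,1,3,2,1) (1,1,1,1,4,2,1) (1,1,1,1,4,3,1) (1,1,1,1,5,2,1) (1,1,1,1,5,3,1) (1,1,1,1,5,4,1) (2,2,2,2,3,1,2) (2,2,2,2,4,1,2) (2,2,2,2,4,3,2) (2,2,2,2,5,1,2) (2,2,2,2,5,3,2) (2,2,2,2,5,4,2) (3,3,3,3,2,1,3) (3,3,3,3,4,1,3) (3,3,3,3,4,2,3) (3,3,3,3,5,1,3) (3,3,3,3,5,2,3) (3,3,3,3,5,4,3) — 18.
M=5: (1,1,1,1,3,2,1) (1,1,1,1,4,2,1) (1,1,1,1,4,3,1) (1,1,1,1,5,2,1) (1,1,1,1,5,3,1) (1,1,1,1,5,4,1) (2,2,2,2,3,1,2) (2,2,2,2,4,1,2) (2,2,2,2,4,3,2) (2,2,2,2,5,1,2) (2,2,2,2,5,3,2) (2,2,2,2,5,4,2) (3,3,3,3,2,1,3) (3,3,3,3,4,1,3) (3,3,3,3,4,2,3) (3,3,3,3,5,1,3) (3,3,3,3,5,2,3) (3,3,3,3,5,4,3) (4,4,4,4,2,1,4) (4,4,4,4,3,1,4) (4,4,4,4,3,2,4) (4,4,4,4,5,1,4) (4,4,4,4,5,2,4) (4,4,4,4,5,3,4) — 24.
Summing: 6 + 12 + 18 + 24 = 60.

60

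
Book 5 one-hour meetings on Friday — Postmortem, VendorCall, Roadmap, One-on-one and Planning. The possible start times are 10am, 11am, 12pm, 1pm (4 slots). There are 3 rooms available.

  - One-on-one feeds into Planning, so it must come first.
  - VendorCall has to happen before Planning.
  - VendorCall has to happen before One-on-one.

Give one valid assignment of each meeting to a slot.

VendorCall=10am; One-on-one=11am; Postmortem=10am; Roadmap=10am; Planning=12pm

Checking: VendorCall(10am) before One-on-one(11am); One-on-one(11am) before Planning(12pm); VendorCall(10am) before Planning(12pm); max 3 per slot (cap 3).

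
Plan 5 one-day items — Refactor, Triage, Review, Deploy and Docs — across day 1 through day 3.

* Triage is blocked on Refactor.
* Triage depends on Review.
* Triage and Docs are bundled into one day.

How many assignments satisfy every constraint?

15

Splitting on Refactor: it can be day 1 (9), day 2 (6). Listing each branch's schedules as (Triage, Review, Deploy, Docs) by day number:
Refactor=day 1: (2,1,1,2) (2,1,2,2) (2,1,3,2) (3,1,1,3) (3,1,2,3) (3,1,3,3) (3,2,1,3) (3,2,2,3) (3,2,3,3) — 9.
Refactor=day 2: (3,1,1,3) (3,1,2,3) (3,1,3,3) (3,2,1,3) (3,2,2,3) (3,2,3,3) — 6.
Summing: 9 + 6 = 15.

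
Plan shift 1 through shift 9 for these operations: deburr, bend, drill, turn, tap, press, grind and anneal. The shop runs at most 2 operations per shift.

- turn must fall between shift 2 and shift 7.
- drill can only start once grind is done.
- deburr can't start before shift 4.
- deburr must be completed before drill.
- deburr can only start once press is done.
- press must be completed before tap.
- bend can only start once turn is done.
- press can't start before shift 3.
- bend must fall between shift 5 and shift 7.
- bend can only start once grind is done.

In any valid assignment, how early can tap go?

shift 4

Precedence pushes tap to at least shift 4.
tap at shift 4 is achievable: turn -> shift 2, drill -> shift 5, grind -> shift 1, bend -> shift 5, deburr -> shift 4, press -> shift 3, tap -> shift 4, anneal -> shift 1.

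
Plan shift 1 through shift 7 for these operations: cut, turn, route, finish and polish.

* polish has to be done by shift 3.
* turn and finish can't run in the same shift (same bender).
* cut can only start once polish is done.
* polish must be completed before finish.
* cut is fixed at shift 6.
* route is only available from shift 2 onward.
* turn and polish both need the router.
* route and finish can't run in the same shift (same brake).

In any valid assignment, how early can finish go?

shift 2

Precedence pushes finish to at least shift 2.
finish at shift 2 is achievable: turn -> shift 3, route -> shift 3, finish -> shift 2, polish -> shift 1, cut -> shift 6.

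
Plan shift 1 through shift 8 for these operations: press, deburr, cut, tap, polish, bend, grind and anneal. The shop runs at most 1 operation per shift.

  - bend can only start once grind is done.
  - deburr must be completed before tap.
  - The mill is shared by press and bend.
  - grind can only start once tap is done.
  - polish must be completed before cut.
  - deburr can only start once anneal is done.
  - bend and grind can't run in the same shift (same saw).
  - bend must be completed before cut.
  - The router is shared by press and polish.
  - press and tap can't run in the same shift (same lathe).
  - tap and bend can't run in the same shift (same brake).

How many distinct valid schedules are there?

Splitting on deburr: it can be shift 2 (24), shift 3 (18), shift 4 (6). Listing each branch's schedules as (press, cut, tap, polish, bend, grind, anneal) by shift number:
deburr=shift 2: (3,8,4,5,7,6,1) (3,8,4,6,7,5,1) (3,8,4,7,6,5,1) (3,8,5,4,7,6,1) (4,8,3,5,7,6,1) (4,8,3,6,7,5,1) (4,8,3,7,6,5,1) (4,8,5,3,7,6,1) (5,8,3,4,7,6,1) (5,8,3,6,7,4,1) (5,8,3,7,6,4,1) (5,8,4,3,7,6,1) (6,8,3,4,7,5,1) (6,8,3,5,7,4,1) (6,8,3,7,5,4,1) (6,8,4,3,7,5,1) (7,8,3,4,6,5,1) (7,8,3,5,6,4,1) (7,8,3,6,5,4,1) (7,8,4,3,6,5,1) (8,7,3,4,6,5,1) (8,7,3,5,6,4,1) (8,7,3,6,5,4,1) (8,7,4,3,6,5,1) — 24.
deburr=shift 3: (1,8,4,5,7,6,2) (1,8,4,6,7,5,2) (1,8,4,7,6,5,2) (1,8,5,4,7,6,2) (2,8,4,5,7,6,1) (2,8,4,6,7,5,1) (2,8,4,7,6,5,1) (2,8,5,4,7,6,1) (4,8,5,1,7,6,2) (4,8,5,2,7,6,1) (5,8,4,1,7,6,2) (5,8,4,2,7,6,1) (6,8,4,1,7,5,2) (6,8,4,2,7,5,1) (7,8,4,1,6,5,2) (7,8,4,2,6,5,1) (8,7,4,1,6,5,2) (8,7,4,2,6,5,1) — 18.
deburr=shift 4: (1,8,5,2,7,6,3) (1,8,5,3,7,6,2) (2,8,5,1,7,6,3) (2,8,5,3,7,6,1) (3,8,5,1,7,6,2) (3,8,5,2,7,6,1) — 6.
Summing: 24 + 18 + 6 = 48.

48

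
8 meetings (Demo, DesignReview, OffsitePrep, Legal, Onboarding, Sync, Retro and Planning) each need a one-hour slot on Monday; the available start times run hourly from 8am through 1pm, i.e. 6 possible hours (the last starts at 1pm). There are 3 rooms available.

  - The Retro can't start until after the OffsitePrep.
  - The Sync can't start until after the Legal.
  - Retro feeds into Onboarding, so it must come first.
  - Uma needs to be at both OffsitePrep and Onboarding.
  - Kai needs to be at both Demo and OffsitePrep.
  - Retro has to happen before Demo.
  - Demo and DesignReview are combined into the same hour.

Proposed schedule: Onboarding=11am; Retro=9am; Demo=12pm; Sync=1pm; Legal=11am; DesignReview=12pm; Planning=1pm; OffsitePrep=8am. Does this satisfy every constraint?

Valid

Retro has to happen before Demo — holds.
The Sync can't start until after the Legal — holds.
Retro feeds into Onboarding, so it must come first — holds.
The Retro can't start until after the OffsitePrep — holds.
There are 3 rooms available — holds.
Uma needs to be at both OffsitePrep and Onboarding — holds.
Kai needs to be at both Demo and OffsitePrep — holds.
Demo and DesignReview are combined into the same hour — holds.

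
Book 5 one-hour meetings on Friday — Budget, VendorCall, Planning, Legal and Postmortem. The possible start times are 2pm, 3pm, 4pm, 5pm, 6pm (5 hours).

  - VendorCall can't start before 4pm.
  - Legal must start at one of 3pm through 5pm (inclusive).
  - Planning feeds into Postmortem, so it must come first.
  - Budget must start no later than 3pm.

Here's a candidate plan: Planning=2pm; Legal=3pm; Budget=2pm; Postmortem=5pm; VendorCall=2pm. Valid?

Legal must start at one of 3pm through 5pm (inclusive) — holds.
Planning feeds into Postmortem, so it must come first — holds.
Budget must start no later than 3pm — holds.
VendorCall can't start before 4pm — violated.

No. VendorCall can't start before 4pm is not satisfied.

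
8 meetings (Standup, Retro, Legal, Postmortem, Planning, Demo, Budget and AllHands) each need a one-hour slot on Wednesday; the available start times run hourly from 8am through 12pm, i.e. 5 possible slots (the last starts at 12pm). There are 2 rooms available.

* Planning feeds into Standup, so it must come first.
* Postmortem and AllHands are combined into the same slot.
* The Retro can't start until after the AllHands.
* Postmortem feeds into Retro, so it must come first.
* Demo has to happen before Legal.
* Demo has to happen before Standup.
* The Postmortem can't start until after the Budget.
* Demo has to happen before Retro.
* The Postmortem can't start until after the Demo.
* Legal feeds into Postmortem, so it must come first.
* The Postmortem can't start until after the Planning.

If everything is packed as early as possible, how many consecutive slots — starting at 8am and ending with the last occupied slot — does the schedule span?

4

The precedence chain requires at least 4 distinct slots.
With at most 2 per slot and 8 meetings, at least 4 slots are needed.
4 works (last occupied slot: 11am): for example AllHands -> 10am; Postmortem -> 10am; Retro -> 11am; Demo -> 8am; Standup -> 11am; Budget -> 9am; Legal -> 9am; Planning -> 8am.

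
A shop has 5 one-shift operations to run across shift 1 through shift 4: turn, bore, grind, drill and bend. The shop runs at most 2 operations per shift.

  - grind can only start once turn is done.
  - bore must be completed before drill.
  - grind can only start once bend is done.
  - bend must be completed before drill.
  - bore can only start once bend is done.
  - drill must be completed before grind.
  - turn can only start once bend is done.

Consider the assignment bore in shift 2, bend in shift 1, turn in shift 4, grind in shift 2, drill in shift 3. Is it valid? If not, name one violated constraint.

No — it violates: grind can only start once turn is done

The shop runs at most 2 operations per shift — holds.
bend must be completed before drill — holds.
drill must be completed before grind — violated.
bore must be completed before drill — holds.
turn can only start once bend is done — holds.
grind can only start once turn is done — violated.
bore can only start once bend is done — holds.
grind can only start once bend is done — holds.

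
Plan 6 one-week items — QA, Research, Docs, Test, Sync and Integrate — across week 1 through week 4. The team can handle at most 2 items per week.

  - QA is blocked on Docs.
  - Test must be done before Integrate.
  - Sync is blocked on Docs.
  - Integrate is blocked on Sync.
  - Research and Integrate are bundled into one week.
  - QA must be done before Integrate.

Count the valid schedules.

Splitting on QA: it can be week 2 (6), week 3 (7). Listing each branch's schedules as (Research, Docs, Test, Sync, Integrate) by week number:
QA=week 2: (3,1,1,2,3) (4,1,1,2,4) (4,1,1,3,4) (4,1,2,3,4) (4,1,3,2,4) (4,1,3,3,4) — 6.
QA=week 3: (4,1,1,2,4) (4,1,1,3,4) (4,1,2,2,4) (4,1,2,3,4) (4,1,3,2,4) (4,2,1,3,4) (4,2,2,3,4) — 7.
Summing: 6 + 7 = 13.

13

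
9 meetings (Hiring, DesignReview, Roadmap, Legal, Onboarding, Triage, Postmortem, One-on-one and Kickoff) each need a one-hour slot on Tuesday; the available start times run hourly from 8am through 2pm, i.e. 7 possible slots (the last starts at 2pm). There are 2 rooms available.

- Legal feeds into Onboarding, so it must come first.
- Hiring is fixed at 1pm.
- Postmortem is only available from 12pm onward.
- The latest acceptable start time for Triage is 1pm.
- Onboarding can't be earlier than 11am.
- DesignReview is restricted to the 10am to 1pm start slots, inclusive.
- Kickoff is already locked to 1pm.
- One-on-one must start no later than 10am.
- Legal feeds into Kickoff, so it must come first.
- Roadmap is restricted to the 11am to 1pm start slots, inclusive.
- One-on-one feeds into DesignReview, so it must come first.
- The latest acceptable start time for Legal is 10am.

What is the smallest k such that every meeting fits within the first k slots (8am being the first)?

The precedence chain requires at least 2 distinct slots.
With at most 2 per slot and 9 meetings, at least 5 slots are needed.
Hiring can't be placed before 1pm — that is slot 6 counting from 8am — so the schedule must run through at least 6 slots.
6 works (last occupied slot: 1pm): for example DesignReview=10am; Roadmap=11am; Legal=8am; Postmortem=12pm; One-on-one=8am; Triage=9am; Onboarding=11am; Kickoff=1pm; Hiring=1pm.

6 slots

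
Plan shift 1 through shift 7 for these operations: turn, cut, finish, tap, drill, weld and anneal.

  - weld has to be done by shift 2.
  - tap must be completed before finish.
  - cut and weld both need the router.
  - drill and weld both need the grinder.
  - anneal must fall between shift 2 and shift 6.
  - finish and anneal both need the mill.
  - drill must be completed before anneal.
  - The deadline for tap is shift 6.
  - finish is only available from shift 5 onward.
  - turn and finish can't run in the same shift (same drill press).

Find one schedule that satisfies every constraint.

drill in shift 2; weld in shift 1; cut in shift 2; anneal in shift 3; finish in shift 5; turn in shift 1; tap in shift 1

Checking: drill(shift 2) before anneal(shift 3); tap(shift 1) before finish(shift 5); finish(shift 5) != anneal(shift 3); drill(shift 2) != weld(shift 1); turn(shift 1) != finish(shift 5); cut(shift 2) != weld(shift 1); finish=shift 5 in [shift 5,shift 7]; anneal=shift 3 in [shift 2,shift 6]; weld=shift 1 in [shift 1,shift 2]; tap=shift 1 in [shift 1,shift 6].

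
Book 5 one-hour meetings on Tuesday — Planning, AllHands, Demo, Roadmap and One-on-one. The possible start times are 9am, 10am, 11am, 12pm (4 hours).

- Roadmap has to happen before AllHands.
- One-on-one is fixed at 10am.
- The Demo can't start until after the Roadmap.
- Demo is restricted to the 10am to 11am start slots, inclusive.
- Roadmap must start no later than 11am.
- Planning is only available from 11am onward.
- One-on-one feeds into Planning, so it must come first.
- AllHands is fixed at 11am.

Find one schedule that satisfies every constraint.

AllHands in 11am; Roadmap in 9am; One-on-one in 10am; Demo in 10am; Planning in 11am

Checking: One-on-one(10am) before Planning(11am); Roadmap(9am) before AllHands(11am); Roadmap(9am) before Demo(10am); Roadmap=9am in [9am,11am]; Planning=11am in [11am,12pm]; AllHands=11am in [11am,11am]; Demo=10am in [10am,11am]; One-on-one=10am in [10am,10am].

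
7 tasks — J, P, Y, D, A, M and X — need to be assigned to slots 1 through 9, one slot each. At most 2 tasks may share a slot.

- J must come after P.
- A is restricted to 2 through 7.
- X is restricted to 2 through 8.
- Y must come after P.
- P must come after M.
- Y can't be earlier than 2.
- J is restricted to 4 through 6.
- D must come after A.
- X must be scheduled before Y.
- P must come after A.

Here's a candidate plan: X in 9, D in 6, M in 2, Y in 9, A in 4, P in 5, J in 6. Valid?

Invalid. X is restricted to 2 through 8.

J is restricted to 4 through 6 — holds.
Y must come after P — holds.
A is restricted to 2 through 7 — holds.
X must be scheduled before Y — violated.
P must come after M — holds.
J must come after P — holds.
X is restricted to 2 through 8 — violated.
At most 2 tasks may share a slot — holds.
D must come after A — holds.
Y can't be earlier than 2 — holds.
P must come after A — holds.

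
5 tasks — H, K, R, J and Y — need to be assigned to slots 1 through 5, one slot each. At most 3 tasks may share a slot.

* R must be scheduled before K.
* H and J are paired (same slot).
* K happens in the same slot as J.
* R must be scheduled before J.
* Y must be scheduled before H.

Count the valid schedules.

30

Splitting on H: it can be 2 (1), 3 (4), 4 (9), 5 (16). Listing each branch's schedules as (K, R, J, Y):
H=2: (2,1,2,1) — 1.
H=3: (3,1,3,1) (3,1,3,2) (3,2,3,1) (3,2,3,2) — 4.
H=4: (4,1,4,1) (4,1,4,2) (4,1,4,3) (4,2,4,1) (4,2,4,2) (4,2,4,3) (4,3,4,1) (4,3,4,2) (4,3,4,3) — 9.
H=5: (5,1,5,1) (5,1,5,2) (5,1,5,3) (5,1,5,4) (5,2,5,1) (5,2,5,2) (5,2,5,3) (5,2,5,4) (5,3,5,1) (5,3,5,2) (5,3,5,3) (5,3,5,4) (5,4,5,1) (5,4,5,2) (5,4,5,3) (5,4,5,4) — 16.
Summing: 1 + 4 + 9 + 16 = 30.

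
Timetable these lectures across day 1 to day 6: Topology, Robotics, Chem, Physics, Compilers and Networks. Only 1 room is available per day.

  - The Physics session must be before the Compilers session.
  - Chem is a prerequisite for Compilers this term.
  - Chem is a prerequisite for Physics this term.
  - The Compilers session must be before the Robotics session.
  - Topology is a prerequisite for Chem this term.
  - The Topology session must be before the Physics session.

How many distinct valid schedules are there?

Splitting on Topology: it can be day 1 (5), day 2 (1). Listing each branch's schedules as (Robotics, Chem, Physics, Compilers, Networks) by day number:
Topology=day 1: (5,2,3,4,6) (6,2,3,4,5) (6,2,3,5,4) (6,2,4,5,3) (6,3,4,5,2) — 5.
Topology=day 2: (6,3,4,5,1) — 1.
Summing: 5 + 1 = 6.

6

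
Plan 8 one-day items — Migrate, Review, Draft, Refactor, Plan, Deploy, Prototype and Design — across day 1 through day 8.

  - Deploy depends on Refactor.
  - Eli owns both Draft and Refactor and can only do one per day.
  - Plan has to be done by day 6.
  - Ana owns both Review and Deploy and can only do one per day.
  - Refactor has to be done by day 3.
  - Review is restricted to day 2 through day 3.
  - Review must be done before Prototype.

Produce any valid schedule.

Prototype=day 3, Design=day 1, Migrate=day 1, Plan=day 1, Deploy=day 3, Review=day 2, Draft=day 2, Refactor=day 1

Checking: Review(day 2) before Prototype(day 3); Refactor(day 1) before Deploy(day 3); Draft(day 2) != Refactor(day 1); Review(day 2) != Deploy(day 3); Refactor=day 1 in [day 1,day 3]; Plan=day 1 in [day 1,day 6]; Review=day 2 in [day 2,day 3].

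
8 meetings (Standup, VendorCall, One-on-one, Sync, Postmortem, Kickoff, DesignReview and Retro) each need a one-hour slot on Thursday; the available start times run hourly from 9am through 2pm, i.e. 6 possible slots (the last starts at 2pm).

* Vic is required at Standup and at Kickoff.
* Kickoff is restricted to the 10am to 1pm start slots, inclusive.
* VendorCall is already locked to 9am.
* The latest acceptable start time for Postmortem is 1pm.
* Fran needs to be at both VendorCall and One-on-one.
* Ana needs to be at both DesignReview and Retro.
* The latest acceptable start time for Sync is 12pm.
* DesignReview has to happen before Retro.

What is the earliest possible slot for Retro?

10am

Precedence pushes Retro to at least 10am.
Retro at 10am is achievable: Postmortem=9am, One-on-one=10am, Retro=10am, Sync=9am, VendorCall=9am, DesignReview=9am, Kickoff=10am, Standup=9am.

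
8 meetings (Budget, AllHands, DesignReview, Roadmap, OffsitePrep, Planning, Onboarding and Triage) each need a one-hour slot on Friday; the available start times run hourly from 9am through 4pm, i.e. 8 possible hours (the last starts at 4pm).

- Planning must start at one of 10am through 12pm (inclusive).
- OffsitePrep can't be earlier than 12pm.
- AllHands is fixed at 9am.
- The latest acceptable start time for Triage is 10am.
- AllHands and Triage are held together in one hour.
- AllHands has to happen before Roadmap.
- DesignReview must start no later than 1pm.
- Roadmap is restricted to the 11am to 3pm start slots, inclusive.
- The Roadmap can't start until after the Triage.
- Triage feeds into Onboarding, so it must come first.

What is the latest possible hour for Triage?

Triage's own window allows nothing later than 10am; Triage must be in the same hour as AllHands, which can't be after 9am, so Triage is at most 9am.
Triage at 9am is achievable: DesignReview -> 9am; Planning -> 10am; Triage -> 9am; Roadmap -> 11am; OffsitePrep -> 12pm; Budget -> 9am; AllHands -> 9am; Onboarding -> 10am.

9am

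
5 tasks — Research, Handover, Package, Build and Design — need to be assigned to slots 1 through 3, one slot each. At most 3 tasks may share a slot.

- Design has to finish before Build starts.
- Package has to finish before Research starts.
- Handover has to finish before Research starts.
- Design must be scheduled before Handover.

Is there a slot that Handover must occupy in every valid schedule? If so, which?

Precedence pushes Handover to at least 2; downstream work caps Handover at 2.
So Handover is pinned to 2.

2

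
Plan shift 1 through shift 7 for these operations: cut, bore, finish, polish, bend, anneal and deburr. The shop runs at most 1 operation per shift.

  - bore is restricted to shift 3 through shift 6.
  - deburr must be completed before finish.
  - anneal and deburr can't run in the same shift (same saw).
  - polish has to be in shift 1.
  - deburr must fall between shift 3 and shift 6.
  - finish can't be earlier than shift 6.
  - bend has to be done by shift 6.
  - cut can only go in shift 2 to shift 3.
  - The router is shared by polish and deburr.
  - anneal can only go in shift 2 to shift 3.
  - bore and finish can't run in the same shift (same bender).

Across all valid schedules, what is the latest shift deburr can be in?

Deburr is available from shift 3; deburr's own window allows nothing later than shift 6.
deburr at shift 6 is achievable: bend -> shift 5; finish -> shift 7; deburr -> shift 6; cut -> shift 2; polish -> shift 1; anneal -> shift 3; bore -> shift 4.

shift 6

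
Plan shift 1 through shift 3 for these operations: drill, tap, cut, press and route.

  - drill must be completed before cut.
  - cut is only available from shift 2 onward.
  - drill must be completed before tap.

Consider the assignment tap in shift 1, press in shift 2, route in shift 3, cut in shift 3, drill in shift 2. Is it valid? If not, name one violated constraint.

No — it violates: drill must be completed before tap

cut is only available from shift 2 onward — holds.
drill must be completed before cut — holds.
drill must be completed before tap — violated.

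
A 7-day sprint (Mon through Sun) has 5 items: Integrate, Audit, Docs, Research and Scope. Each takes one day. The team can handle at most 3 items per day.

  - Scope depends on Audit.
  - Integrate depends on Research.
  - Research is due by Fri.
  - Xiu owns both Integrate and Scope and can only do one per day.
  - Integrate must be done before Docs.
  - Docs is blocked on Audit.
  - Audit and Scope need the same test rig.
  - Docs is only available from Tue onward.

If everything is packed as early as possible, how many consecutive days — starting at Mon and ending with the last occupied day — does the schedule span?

3

The precedence chain requires at least 3 distinct days.
With at most 3 per day and 5 tasks, at least 2 days are needed.
3 works (last occupied day: Wed): for example Integrate -> Tue; Audit -> Mon; Research -> Mon; Scope -> Wed; Docs -> Wed.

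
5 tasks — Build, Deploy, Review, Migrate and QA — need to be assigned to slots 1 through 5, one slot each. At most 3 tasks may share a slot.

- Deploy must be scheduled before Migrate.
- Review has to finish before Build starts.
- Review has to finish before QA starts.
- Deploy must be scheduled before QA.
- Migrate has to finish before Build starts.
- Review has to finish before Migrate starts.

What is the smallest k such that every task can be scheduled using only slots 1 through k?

3

The precedence chain requires at least 3 distinct slots.
With at most 3 per slot and 5 tasks, at least 2 slots are needed.
3 works (last occupied slot: 3): for example Review in 1, Migrate in 2, QA in 2, Deploy in 1, Build in 3.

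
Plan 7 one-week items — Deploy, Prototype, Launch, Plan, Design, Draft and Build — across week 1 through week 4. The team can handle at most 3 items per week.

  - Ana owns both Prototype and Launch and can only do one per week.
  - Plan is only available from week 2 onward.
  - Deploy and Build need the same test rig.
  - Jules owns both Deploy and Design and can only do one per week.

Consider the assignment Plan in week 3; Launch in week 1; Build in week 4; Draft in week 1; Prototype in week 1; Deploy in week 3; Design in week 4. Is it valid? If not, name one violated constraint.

The team can handle at most 3 items per week — holds.
Deploy and Build need the same test rig — holds.
Plan is only available from week 2 onward — holds.
Jules owns both Deploy and Design and can only do one per week — holds.
Ana owns both Prototype and Launch and can only do one per week — violated.

No — it violates: Ana owns both Prototype and Launch and can only do one per week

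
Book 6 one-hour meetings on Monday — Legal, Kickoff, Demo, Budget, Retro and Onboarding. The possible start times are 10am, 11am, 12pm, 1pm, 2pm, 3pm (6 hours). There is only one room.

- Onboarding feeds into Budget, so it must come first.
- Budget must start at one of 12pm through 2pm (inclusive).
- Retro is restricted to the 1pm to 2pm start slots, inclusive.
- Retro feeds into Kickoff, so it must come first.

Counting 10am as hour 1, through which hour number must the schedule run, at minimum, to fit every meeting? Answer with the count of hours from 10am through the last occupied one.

The precedence chain requires at least 2 distinct hours.
With at most 1 per hour and 6 meetings, at least 6 hours are needed.
Propagating the time windows through the other constraints, Kickoff can't land before 2pm — that is hour 5 counting from 10am — so the schedule must run through at least 5 hours.
6 works (last occupied hour: 3pm): for example Kickoff=2pm, Onboarding=10am, Demo=3pm, Legal=11am, Retro=1pm, Budget=12pm.

6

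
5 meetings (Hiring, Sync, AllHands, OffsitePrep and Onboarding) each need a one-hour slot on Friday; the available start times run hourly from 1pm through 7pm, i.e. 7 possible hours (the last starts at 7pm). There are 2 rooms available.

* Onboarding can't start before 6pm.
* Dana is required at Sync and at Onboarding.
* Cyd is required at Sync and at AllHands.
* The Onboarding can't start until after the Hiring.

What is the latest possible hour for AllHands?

AllHands at 7pm is achievable: Hiring=1pm; AllHands=7pm; Sync=1pm; Onboarding=6pm; OffsitePrep=2pm.

7pm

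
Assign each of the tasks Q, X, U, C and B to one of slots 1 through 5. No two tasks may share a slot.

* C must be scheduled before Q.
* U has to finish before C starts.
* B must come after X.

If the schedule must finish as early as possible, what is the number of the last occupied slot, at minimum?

slot 5

The precedence chain requires at least 3 distinct slots.
With at most 1 per slot and 5 tasks, at least 5 slots are needed.
5 works (last occupied slot: 5): for example C=2; U=1; Q=3; X=4; B=5.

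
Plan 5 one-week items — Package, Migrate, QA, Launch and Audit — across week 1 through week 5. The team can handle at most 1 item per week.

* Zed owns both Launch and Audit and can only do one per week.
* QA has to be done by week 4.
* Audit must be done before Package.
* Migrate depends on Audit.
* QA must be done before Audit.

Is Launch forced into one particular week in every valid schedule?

Launch can be week 1 (e.g. Package -> week 4, Audit -> week 3, Launch -> week 1, Migrate -> week 5, QA -> week 2) or week 2 (e.g. QA in week 1, Package in week 4, Migrate in week 5, Launch in week 2, Audit in week 3).

No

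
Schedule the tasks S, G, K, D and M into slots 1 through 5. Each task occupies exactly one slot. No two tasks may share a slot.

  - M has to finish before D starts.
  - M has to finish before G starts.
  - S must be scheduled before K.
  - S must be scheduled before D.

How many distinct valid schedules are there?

16

Splitting on S: it can be 1 (8), 2 (6), 3 (2). Listing each branch's schedules as (G, K, D, M):
S=1: (3,4,5,2) (3,5,4,2) (4,2,5,3) (4,3,5,2) (4,5,3,2) (5,2,4,3) (5,3,4,2) (5,4,3,2) — 8.
S=2: (3,4,5,1) (3,5,4,1) (4,3,5,1) (4,5,3,1) (5,3,4,1) (5,4,3,1) — 6.
S=3: (2,4,5,1) (2,5,4,1) — 2.
Summing: 8 + 6 + 2 = 16.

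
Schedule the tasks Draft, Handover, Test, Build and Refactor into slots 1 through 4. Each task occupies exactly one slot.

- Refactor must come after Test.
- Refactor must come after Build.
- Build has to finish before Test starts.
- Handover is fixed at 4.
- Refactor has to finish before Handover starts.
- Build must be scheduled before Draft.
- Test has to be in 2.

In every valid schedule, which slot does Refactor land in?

Test is fixed at 2 and must come before Refactor, so Refactor is at least 3.
Handover is fixed at 4 and must come after Refactor, so Refactor is at most 3.
So Refactor must be 3.

3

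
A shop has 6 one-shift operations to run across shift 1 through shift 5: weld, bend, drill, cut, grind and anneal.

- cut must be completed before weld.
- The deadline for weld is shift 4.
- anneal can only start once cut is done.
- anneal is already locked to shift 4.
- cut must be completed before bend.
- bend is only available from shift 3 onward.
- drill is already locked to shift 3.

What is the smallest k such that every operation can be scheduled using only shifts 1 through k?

The precedence chain requires at least 2 distinct shifts.
anneal can't be placed before shift 4, so the schedule must run through at least shift 4.
4 works (last occupied shift: shift 4): for example weld=shift 2; anneal=shift 4; drill=shift 3; cut=shift 1; grind=shift 1; bend=shift 3.

4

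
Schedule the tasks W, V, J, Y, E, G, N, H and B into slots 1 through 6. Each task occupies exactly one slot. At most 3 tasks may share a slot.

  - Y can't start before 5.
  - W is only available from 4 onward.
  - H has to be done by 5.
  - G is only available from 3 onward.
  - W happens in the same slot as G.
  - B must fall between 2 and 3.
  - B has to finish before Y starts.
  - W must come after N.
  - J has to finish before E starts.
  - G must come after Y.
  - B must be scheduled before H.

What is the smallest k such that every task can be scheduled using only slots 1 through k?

6

The precedence chain requires at least 3 distinct slots.
With at most 3 per slot and 9 tasks, at least 3 slots are needed.
Propagating the time windows through the other constraints, W can't land before 6, so the schedule must run through at least slot 6.
6 works (last occupied slot: 6): for example W=6; V=1; B=2; Y=5; E=2; G=6; J=1; H=3; N=1.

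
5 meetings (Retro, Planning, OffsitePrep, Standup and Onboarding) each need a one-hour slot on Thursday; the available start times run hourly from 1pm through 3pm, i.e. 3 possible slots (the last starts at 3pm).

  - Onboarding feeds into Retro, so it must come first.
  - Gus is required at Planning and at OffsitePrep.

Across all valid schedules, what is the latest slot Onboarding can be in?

Downstream work caps Onboarding at 2pm.
Onboarding at 2pm is achievable: OffsitePrep=2pm; Planning=1pm; Retro=3pm; Standup=1pm; Onboarding=2pm.

2pm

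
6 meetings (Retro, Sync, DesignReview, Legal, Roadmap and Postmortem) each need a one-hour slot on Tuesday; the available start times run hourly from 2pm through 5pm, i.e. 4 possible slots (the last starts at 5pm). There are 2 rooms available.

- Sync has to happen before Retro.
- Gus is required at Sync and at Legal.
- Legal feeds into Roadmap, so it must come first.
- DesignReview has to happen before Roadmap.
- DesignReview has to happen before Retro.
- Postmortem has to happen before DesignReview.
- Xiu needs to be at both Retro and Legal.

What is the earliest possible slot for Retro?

4pm

Precedence pushes Retro to at least 4pm.
Retro at 4pm is achievable: Sync -> 2pm, Postmortem -> 2pm, Legal -> 3pm, Roadmap -> 4pm, DesignReview -> 3pm, Retro -> 4pm.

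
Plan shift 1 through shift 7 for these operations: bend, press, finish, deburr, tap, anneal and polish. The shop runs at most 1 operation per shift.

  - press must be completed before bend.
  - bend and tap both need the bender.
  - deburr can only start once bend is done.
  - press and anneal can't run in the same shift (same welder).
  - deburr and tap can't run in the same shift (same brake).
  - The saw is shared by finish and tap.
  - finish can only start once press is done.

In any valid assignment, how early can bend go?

shift 2

Precedence pushes bend to at least shift 2; downstream work caps bend at shift 6.
bend at shift 2 is achievable: press -> shift 1; tap -> shift 5; deburr -> shift 4; bend -> shift 2; anneal -> shift 6; finish -> shift 3; polish -> shift 7.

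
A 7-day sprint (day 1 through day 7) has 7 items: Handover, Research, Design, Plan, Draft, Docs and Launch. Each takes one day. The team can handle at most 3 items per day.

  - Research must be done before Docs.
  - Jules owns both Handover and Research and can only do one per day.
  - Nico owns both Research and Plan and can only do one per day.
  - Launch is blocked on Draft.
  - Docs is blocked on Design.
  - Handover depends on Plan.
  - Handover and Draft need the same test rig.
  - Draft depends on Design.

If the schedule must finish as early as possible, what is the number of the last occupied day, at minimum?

The precedence chain requires at least 3 distinct days.
With at most 3 per day and 7 work items, at least 3 days are needed.
3 works (last occupied day: day 3): for example Launch=day 3; Docs=day 2; Handover=day 3; Research=day 1; Design=day 1; Draft=day 2; Plan=day 2.

day 3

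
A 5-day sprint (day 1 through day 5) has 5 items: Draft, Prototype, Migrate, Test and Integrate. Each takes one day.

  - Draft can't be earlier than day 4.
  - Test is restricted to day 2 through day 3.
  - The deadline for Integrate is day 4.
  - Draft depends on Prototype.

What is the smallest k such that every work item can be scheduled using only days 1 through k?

4

The precedence chain requires at least 2 distinct days.
Draft can't be placed before day 4, so the schedule must run through at least day 4.
4 works (last occupied day: day 4): for example Prototype=day 1, Migrate=day 1, Test=day 2, Integrate=day 1, Draft=day 4.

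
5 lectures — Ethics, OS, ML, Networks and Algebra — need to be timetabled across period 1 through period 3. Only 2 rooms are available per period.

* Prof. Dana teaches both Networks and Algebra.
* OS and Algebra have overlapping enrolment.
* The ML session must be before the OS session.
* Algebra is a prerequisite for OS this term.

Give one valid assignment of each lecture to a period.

Ethics=period 2, Algebra=period 1, ML=period 1, Networks=period 3, OS=period 2

Checking: ML(period 1) before OS(period 2); Algebra(period 1) before OS(period 2); OS(period 2) != Algebra(period 1); Networks(period 3) != Algebra(period 1); max 2 per period (cap 2).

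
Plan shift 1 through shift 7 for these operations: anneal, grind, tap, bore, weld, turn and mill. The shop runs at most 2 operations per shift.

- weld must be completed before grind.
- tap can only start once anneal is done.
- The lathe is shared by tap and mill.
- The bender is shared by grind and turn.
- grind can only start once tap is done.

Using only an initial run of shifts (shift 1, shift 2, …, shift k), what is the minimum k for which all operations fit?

The precedence chain requires at least 3 distinct shifts.
With at most 2 per shift and 7 operations, at least 4 shifts are needed.
4 works (last occupied shift: shift 4): for example anneal -> shift 1; weld -> shift 1; tap -> shift 2; mill -> shift 3; grind -> shift 3; turn -> shift 4; bore -> shift 2.

4 shifts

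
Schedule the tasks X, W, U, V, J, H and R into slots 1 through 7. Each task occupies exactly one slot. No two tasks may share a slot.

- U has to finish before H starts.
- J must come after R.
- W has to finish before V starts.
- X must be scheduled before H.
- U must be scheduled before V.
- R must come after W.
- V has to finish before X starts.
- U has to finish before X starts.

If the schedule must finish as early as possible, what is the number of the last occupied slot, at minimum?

7

The precedence chain requires at least 4 distinct slots.
With at most 1 per slot and 7 tasks, at least 7 slots are needed.
7 works (last occupied slot: 7): for example X -> 4, R -> 6, U -> 1, W -> 2, H -> 5, J -> 7, V -> 3.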